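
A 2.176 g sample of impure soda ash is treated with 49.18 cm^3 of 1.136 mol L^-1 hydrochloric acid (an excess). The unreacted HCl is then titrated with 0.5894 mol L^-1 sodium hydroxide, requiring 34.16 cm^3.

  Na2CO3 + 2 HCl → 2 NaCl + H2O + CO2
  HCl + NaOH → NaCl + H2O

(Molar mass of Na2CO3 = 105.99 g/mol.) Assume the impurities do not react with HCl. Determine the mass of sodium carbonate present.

n(HCl) added = 0.04918 × 1.136 = 0.05587 mol
n(NaOH) used in back-titration = 0.03416 × 0.5894 = 0.02013 mol
n(HCl) left over = 0.02013 mol (1:1 ratio)
n(HCl) consumed by analyte = 0.05587 − 0.02013 = 0.03573 mol
From the 1:2 ratio, n(Na2CO3) = 1/2 × 0.03573 = 0.01787 mol
mass of Na2CO3 = 0.01787 × 105.99 = 1.894 g

1.894 g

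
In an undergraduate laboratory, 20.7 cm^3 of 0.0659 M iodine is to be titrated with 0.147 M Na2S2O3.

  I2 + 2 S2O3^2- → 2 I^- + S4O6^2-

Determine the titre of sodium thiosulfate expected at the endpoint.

n(I2) = 0.0207 L × 0.0659 mol/L = 1.36 × 10^-3 mol
From the 2:1 stoichiometry, n(Na2S2O3) = 2/1 × 1.36 × 10^-3 = 2.73 × 10^-3 mol
V(Na2S2O3) = 2.73 × 10^-3 mol / 0.147 mol/L = 0.0186 L = 18.6 mL

18.6 mL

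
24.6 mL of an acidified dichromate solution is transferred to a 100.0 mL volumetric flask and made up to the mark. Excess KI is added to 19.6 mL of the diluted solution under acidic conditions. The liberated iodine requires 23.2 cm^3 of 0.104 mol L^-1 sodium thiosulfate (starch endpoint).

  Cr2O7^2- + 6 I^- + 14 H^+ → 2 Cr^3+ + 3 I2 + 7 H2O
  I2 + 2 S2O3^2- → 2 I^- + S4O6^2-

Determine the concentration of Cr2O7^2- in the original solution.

n(S2O3^2-) = 0.0232 × 0.104 = 2.41 × 10^-3 mol
n(I2) = n(S2O3^2-)/2 = 1.21 × 10^-3 mol
From the 1:3 ratio, n(Cr2O7^2-) in the aliquot = 1/3 × 1.21 × 10^-3 = 4.02 × 10^-4 mol
[Cr2O7^2-]_dilute = 4.02 × 10^-4 / 0.0196 = 0.0205 mol/L
[Cr2O7^2-]_original = 0.0205 × 100.0/24.6 = 0.0834 mol/L

0.0834 mol/L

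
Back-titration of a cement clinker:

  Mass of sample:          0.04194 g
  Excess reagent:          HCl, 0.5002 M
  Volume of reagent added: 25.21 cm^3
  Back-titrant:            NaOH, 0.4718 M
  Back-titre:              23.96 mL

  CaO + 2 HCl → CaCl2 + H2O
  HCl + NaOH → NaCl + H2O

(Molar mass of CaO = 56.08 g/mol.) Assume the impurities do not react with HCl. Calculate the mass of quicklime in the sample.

n(HCl) added = 0.02521 × 0.5002 = 0.01261 mol
n(NaOH) used in back-titration = 0.02396 × 0.4718 = 0.01130 mol
n(HCl) left over = 0.01130 mol (1:1 ratio)
n(HCl) consumed by analyte = 0.01261 − 0.01130 = 1.306 × 10^-3 mol
From the 1:2 ratio, n(CaO) = 1/2 × 1.306 × 10^-3 = 6.529 × 10^-4 mol
mass of CaO = 6.529 × 10^-4 × 56.08 = 0.03661 g

0.03661 g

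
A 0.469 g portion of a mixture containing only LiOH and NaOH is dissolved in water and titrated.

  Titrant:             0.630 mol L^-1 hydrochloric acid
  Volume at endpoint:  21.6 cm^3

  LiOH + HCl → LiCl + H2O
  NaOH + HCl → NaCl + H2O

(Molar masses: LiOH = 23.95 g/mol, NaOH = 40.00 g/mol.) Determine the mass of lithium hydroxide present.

0.112 g

n(HCl) = 0.0216 × 0.630 = 0.0136 mol
Let x = n(LiOH), y = n(NaOH).
Titrant: 1x + 1y = 0.0136;  mass: 23.95x + 40.00y = 0.469
Solving, x = 4.69 × 10^-3 mol, y = 8.92 × 10^-3 mol
mass of LiOH = 4.69 × 10^-3 × 23.95 = 0.112 g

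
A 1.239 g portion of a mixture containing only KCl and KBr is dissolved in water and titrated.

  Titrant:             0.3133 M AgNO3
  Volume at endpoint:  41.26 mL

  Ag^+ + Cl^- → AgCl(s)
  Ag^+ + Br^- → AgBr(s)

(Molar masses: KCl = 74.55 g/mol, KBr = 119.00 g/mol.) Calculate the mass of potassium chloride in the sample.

0.5019 g

n(AgNO3) = 0.04126 × 0.3133 = 0.01293 mol
Let x = n(KCl), y = n(KBr).
Titrant: 1x + 1y = 0.01293;  mass: 74.55x + 119.00y = 1.239
Solving, x = 6.733 × 10^-3 mol, y = 6.194 × 10^-3 mol
mass of KCl = 6.733 × 10^-3 × 74.55 = 0.5019 g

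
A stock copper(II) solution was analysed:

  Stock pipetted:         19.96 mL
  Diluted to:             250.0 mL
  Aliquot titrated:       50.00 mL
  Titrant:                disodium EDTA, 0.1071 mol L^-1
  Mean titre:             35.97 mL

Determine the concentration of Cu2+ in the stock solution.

Cu^2+ + EDTA^4- → [Cu(EDTA)]^2-
n(EDTA) = 0.03597 × 0.1071 = 3.852 × 10^-3 mol
n(Cu2+) in the aliquot = 3.852 × 10^-3 mol (1:1 ratio)
[Cu2+]_dilute = 3.852 × 10^-3 / 0.05000 = 0.07705 mol/L
Dilution factor = 250.0 / 19.96 = 12.53
[Cu2+]_stock = 0.07705 × 12.53 = 0.9650 mol/L

0.9650 mol/L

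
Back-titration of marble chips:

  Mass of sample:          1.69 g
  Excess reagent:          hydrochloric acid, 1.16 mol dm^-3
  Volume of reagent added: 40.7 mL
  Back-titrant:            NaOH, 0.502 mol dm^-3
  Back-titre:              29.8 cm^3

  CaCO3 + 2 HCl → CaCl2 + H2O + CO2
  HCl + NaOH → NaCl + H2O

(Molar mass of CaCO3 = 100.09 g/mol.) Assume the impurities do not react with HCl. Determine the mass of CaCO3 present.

n(HCl) added = 0.0407 × 1.16 = 0.0472 mol
n(NaOH) used in back-titration = 0.0298 × 0.502 = 0.0150 mol
n(HCl) left over = 0.0150 mol (1:1 ratio)
n(HCl) consumed by analyte = 0.0472 − 0.0150 = 0.0323 mol
From the 1:2 ratio, n(CaCO3) = 1/2 × 0.0323 = 0.0161 mol
mass of CaCO3 = 0.0161 × 100.09 = 1.61 g

1.61 g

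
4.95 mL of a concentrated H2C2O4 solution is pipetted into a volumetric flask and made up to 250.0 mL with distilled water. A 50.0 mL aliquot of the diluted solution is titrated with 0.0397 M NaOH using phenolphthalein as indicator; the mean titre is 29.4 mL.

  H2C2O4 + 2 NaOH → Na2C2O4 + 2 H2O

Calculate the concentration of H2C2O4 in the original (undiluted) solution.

n(NaOH) = 0.0294 × 0.0397 = 1.17 × 10^-3 mol
From the 1:2 ratio, n(H2C2O4) in the aliquot = 1/2 × 1.17 × 10^-3 = 5.84 × 10^-4 mol
[H2C2O4]_dilute = 5.84 × 10^-4 / 0.0500 = 0.0117 mol/L
Dilution factor = 250.0 / 4.95 = 50.51
[H2C2O4]_stock = 0.0117 × 50.51 = 0.589 mol/L

0.589 M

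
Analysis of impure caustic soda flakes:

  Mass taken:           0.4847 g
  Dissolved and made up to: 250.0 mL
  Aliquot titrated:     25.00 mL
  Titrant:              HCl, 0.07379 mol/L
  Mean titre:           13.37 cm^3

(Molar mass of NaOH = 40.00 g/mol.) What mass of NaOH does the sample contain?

0.3946 g

NaOH + HCl → NaCl + H2O
n(HCl) per titration = 0.01337 × 0.07379 = 9.866 × 10^-4 mol
n(NaOH) in each aliquot = 9.866 × 10^-4 mol (1:1 ratio)
n(NaOH) in the whole flask = 9.866 × 10^-4 × 250.0/25.00 = 9.866 × 10^-3 mol
mass of NaOH = 9.866 × 10^-3 × 40.00 = 0.3946 g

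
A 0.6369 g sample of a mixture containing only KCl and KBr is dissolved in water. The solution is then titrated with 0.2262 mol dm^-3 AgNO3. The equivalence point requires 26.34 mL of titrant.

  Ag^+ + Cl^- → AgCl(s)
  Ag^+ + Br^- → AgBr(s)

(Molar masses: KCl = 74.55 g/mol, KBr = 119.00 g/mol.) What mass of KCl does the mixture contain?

0.1209 g

n(AgNO3) = 0.02634 × 0.2262 = 5.958 × 10^-3 mol
Let x = n(KCl), y = n(KBr).
Titrant: 1x + 1y = 5.958 × 10^-3;  mass: 74.55x + 119.00y = 0.6369
Solving, x = 1.622 × 10^-3 mol, y = 4.336 × 10^-3 mol
mass of KCl = 1.622 × 10^-3 × 74.55 = 0.1209 g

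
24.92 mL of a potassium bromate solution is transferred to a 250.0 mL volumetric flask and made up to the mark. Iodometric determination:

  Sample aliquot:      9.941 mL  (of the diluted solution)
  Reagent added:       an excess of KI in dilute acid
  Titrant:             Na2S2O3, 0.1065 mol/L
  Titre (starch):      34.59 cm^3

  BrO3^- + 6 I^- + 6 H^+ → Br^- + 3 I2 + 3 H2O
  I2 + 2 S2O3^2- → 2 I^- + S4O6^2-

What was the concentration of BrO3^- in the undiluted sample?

0.6196 mol/L

n(S2O3^2-) = 0.03459 × 0.1065 = 3.684 × 10^-3 mol
n(I2) = n(S2O3^2-)/2 = 1.842 × 10^-3 mol
From the 1:3 ratio, n(BrO3^-) in the aliquot = 1/3 × 1.842 × 10^-3 = 6.140 × 10^-4 mol
[BrO3^-]_dilute = 6.140 × 10^-4 / 0.009941 = 0.06176 mol/L
[BrO3^-]_original = 0.06176 × 250.0/24.92 = 0.6196 mol/L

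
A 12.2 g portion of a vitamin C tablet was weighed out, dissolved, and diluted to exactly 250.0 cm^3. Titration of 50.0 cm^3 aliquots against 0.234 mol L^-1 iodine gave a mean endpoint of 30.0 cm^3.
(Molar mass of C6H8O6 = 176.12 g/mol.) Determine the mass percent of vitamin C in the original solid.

C6H8O6 + I2 → C6H6O6 + 2 HI
n(I2) per titration = 0.0300 × 0.234 = 7.02 × 10^-3 mol
n(C6H8O6) in each aliquot = 7.02 × 10^-3 mol (1:1 ratio)
n(C6H8O6) in the whole flask = 7.02 × 10^-3 × 250.0/50.0 = 0.0351 mol
mass of C6H8O6 = 0.0351 × 176.12 = 6.18 g
% C6H8O6 = 6.18 / 12.2 × 100 = 50.7 %

50.7 %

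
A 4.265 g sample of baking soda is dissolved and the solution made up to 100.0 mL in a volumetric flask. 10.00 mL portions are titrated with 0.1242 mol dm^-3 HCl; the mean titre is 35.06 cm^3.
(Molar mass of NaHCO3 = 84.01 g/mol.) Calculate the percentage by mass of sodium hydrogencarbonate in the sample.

NaHCO3 + HCl → NaCl + H2O + CO2
n(HCl) per titration = 0.03506 × 0.1242 = 4.354 × 10^-3 mol
n(NaHCO3) in each aliquot = 4.354 × 10^-3 mol (1:1 ratio)
n(NaHCO3) in the whole flask = 4.354 × 10^-3 × 100.0/10.00 = 0.04354 mol
mass of NaHCO3 = 0.04354 × 84.01 = 3.658 g
% NaHCO3 = 3.658 / 4.265 × 100 = 85.77 %

85.77 %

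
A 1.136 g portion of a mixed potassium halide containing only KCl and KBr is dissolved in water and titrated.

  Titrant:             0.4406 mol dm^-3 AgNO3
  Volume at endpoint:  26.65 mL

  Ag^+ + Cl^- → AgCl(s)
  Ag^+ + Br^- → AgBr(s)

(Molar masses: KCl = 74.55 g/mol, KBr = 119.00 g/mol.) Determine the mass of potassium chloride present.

0.4382 g

n(AgNO3) = 0.02665 × 0.4406 = 0.01174 mol
Let x = n(KCl), y = n(KBr).
Titrant: 1x + 1y = 0.01174;  mass: 74.55x + 119.00y = 1.136
Solving, x = 5.878 × 10^-3 mol, y = 5.864 × 10^-3 mol
mass of KCl = 5.878 × 10^-3 × 74.55 = 0.4382 g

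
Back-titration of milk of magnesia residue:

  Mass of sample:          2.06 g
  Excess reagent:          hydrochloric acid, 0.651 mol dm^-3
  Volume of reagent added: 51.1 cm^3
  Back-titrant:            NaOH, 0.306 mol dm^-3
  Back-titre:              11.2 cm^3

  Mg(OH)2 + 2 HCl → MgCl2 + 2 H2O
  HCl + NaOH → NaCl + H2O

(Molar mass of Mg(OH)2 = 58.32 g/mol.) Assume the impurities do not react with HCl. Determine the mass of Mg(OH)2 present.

0.870 g

n(HCl) added = 0.0511 × 0.651 = 0.0333 mol
n(NaOH) used in back-titration = 0.0112 × 0.306 = 3.43 × 10^-3 mol
n(HCl) left over = 3.43 × 10^-3 mol (1:1 ratio)
n(HCl) consumed by analyte = 0.0333 − 3.43 × 10^-3 = 0.0298 mol
From the 1:2 ratio, n(Mg(OH)2) = 1/2 × 0.0298 = 0.0149 mol
mass of Mg(OH)2 = 0.0149 × 58.32 = 0.870 g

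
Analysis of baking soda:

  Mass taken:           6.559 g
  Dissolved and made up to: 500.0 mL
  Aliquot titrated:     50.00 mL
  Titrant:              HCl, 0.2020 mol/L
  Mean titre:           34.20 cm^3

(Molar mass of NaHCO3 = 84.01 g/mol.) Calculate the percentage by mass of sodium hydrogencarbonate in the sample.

NaHCO3 + HCl → NaCl + H2O + CO2
n(HCl) per titration = 0.03420 × 0.2020 = 6.908 × 10^-3 mol
n(NaHCO3) in each aliquot = 6.908 × 10^-3 mol (1:1 ratio)
n(NaHCO3) in the whole flask = 6.908 × 10^-3 × 500.0/50.00 = 0.06908 mol
mass of NaHCO3 = 0.06908 × 84.01 = 5.804 g
% NaHCO3 = 5.804 / 6.559 × 100 = 88.49 %

88.49 %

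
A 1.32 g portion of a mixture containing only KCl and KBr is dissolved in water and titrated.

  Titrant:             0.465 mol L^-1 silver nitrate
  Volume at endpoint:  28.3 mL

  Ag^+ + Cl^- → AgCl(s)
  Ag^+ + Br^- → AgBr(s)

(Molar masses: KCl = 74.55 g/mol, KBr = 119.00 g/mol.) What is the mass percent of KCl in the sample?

n(AgNO3) = 0.0283 × 0.465 = 0.0132 mol
Let x = n(KCl), y = n(KBr).
Titrant: 1x + 1y = 0.0132;  mass: 74.55x + 119.00y = 1.32
Solving, x = 5.53 × 10^-3 mol, y = 7.63 × 10^-3 mol
mass of KCl = 5.53 × 10^-3 × 74.55 = 0.413 g
% KCl = 0.413 / 1.32 × 100 = 31.3 %

31.3 %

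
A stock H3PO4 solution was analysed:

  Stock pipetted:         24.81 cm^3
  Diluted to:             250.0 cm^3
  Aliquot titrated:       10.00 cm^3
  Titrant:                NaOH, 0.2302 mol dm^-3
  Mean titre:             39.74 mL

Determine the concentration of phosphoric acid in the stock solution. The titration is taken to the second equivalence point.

H3PO4 + 2 NaOH → Na2HPO4 + 2 H2O
n(NaOH) = 0.03974 × 0.2302 = 9.148 × 10^-3 mol
From the 1:2 ratio, n(H3PO4) in the aliquot = 1/2 × 9.148 × 10^-3 = 4.574 × 10^-3 mol
[H3PO4]_dilute = 4.574 × 10^-3 / 0.01000 = 0.4574 mol/L
Dilution factor = 250.0 / 24.81 = 10.08
[H3PO4]_stock = 0.4574 × 10.08 = 4.609 mol/L

4.609 mol/L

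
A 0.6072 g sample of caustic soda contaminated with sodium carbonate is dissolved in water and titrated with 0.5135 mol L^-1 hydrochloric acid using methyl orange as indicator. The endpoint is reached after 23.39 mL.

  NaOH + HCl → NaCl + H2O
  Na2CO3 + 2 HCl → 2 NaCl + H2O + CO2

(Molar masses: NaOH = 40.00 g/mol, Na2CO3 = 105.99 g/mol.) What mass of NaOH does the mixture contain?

0.09022 g

n(HCl) = 0.02339 × 0.5135 = 0.01201 mol
Let x = n(NaOH), y = n(Na2CO3).
Titrant: 1x + 2y = 0.01201;  mass: 40.00x + 105.99y = 0.6072
Solving, x = 2.256 × 10^-3 mol, y = 4.878 × 10^-3 mol
mass of NaOH = 2.256 × 10^-3 × 40.00 = 0.09022 g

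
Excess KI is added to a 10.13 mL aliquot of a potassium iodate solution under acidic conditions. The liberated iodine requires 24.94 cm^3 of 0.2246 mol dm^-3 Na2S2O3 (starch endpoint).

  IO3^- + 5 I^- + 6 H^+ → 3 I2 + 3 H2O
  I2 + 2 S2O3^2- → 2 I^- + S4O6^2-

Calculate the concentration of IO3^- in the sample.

n(S2O3^2-) = 0.02494 × 0.2246 = 5.602 × 10^-3 mol
n(I2) = n(S2O3^2-)/2 = 2.801 × 10^-3 mol
From the 1:3 ratio, n(IO3^-) in the aliquot = 1/3 × 2.801 × 10^-3 = 9.336 × 10^-4 mol
[IO3^-] = 9.336 × 10^-4 / 0.01013 = 0.09216 mol/L

0.09216 mol/L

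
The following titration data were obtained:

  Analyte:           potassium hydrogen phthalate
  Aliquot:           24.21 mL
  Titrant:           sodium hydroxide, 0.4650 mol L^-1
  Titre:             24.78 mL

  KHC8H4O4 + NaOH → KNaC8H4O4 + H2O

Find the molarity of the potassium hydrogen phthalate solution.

0.4759 mol/L

n(NaOH) = 0.02478 L × 0.4650 mol/L = 0.01152 mol
n(KHC8H4O4) = 0.01152 mol (1:1 mole ratio)
[KHC8H4O4] = 0.01152 mol / 0.02421 L = 0.4759 mol/L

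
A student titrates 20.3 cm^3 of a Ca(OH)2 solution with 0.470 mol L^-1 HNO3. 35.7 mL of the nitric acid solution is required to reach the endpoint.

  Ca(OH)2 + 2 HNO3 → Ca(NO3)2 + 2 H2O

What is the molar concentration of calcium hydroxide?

n(HNO3) = 0.0357 L × 0.470 mol/L = 0.0168 mol
From the 1:2 mole ratio, n(Ca(OH)2) = 1/2 × 0.0168 = 8.39 × 10^-3 mol
[Ca(OH)2] = 8.39 × 10^-3 mol / 0.0203 L = 0.413 mol/L

0.413 mol/L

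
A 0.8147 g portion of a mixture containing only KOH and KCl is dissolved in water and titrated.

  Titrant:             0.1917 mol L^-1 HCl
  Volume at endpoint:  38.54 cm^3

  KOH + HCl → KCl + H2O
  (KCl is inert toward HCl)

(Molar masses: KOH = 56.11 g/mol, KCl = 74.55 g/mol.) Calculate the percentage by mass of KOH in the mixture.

n(HCl) = 0.03854 × 0.1917 = 7.388 × 10^-3 mol
Let x = n(KOH), y = n(KCl).
Titrant: 1x = 7.388 × 10^-3;  mass: 56.11x + 74.55y = 0.8147
Solving, x = 7.388 × 10^-3 mol, y = 5.368 × 10^-3 mol
mass of KOH = 7.388 × 10^-3 × 56.11 = 0.4145 g
% KOH = 0.4145 / 0.8147 × 100 = 50.88 %

50.88 %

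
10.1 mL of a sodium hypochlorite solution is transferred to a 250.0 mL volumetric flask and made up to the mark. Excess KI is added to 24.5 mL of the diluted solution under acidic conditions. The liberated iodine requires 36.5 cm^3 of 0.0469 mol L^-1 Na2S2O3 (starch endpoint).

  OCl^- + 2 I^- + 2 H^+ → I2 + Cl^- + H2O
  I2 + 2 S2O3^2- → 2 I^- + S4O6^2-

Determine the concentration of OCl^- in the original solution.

n(S2O3^2-) = 0.0365 × 0.0469 = 1.71 × 10^-3 mol
n(I2) = n(S2O3^2-)/2 = 8.56 × 10^-4 mol
n(OCl^-) in the aliquot = 8.56 × 10^-4 mol (1:1 ratio)
[OCl^-]_dilute = 8.56 × 10^-4 / 0.0245 = 0.0349 mol/L
[OCl^-]_original = 0.0349 × 250.0/10.1 = 0.865 mol/L

0.865 mol/L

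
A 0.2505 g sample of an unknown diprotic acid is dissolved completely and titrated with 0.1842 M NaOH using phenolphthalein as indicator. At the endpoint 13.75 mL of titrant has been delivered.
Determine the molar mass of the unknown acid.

n(NaOH) = 0.01375 L × 0.1842 mol/L = 2.533 × 10^-3 mol
From the 1:2 ratio, n(H2A) = 1/2 × 2.533 × 10^-3 = 1.266 × 10^-3 mol
M = m / n = 0.2505 g / 1.266 × 10^-3 mol = 197.8 g/mol

197.8 g/mol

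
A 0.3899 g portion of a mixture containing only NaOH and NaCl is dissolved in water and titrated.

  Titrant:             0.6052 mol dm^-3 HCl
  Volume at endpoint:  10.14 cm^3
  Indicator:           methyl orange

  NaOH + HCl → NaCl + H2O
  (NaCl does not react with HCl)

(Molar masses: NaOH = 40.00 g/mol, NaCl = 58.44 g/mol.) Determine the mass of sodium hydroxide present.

0.2455 g

n(HCl) = 0.01014 × 0.6052 = 6.137 × 10^-3 mol
Let x = n(NaOH), y = n(NaCl).
Titrant: 1x = 6.137 × 10^-3;  mass: 40.00x + 58.44y = 0.3899
Solving, x = 6.137 × 10^-3 mol, y = 2.471 × 10^-3 mol
mass of NaOH = 6.137 × 10^-3 × 40.00 = 0.2455 g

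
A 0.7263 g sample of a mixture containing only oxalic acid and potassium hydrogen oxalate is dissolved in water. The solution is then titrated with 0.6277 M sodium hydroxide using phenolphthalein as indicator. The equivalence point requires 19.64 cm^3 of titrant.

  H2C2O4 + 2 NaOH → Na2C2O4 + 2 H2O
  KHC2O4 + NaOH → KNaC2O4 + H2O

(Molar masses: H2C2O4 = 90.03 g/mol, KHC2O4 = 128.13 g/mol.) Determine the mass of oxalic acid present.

n(NaOH) = 0.01964 × 0.6277 = 0.01233 mol
Let x = n(H2C2O4), y = n(KHC2O4).
Titrant: 2x + 1y = 0.01233;  mass: 90.03x + 128.13y = 0.7263
Solving, x = 5.133 × 10^-3 mol, y = 2.062 × 10^-3 mol
mass of H2C2O4 = 5.133 × 10^-3 × 90.03 = 0.4621 g

0.4621 g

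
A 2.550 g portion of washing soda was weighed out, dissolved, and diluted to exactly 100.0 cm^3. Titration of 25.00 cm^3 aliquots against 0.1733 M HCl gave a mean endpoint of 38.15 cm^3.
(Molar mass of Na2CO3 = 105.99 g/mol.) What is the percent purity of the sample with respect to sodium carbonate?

Na2CO3 + 2 HCl → 2 NaCl + H2O + CO2
n(HCl) per titration = 0.03815 × 0.1733 = 6.611 × 10^-3 mol
From the 1:2 ratio, n(Na2CO3) in each aliquot = 1/2 × 6.611 × 10^-3 = 3.306 × 10^-3 mol
n(Na2CO3) in the whole flask = 3.306 × 10^-3 × 100.0/25.00 = 0.01322 mol
mass of Na2CO3 = 0.01322 × 105.99 = 1.401 g
% Na2CO3 = 1.401 / 2.550 × 100 = 54.96 %

54.96 %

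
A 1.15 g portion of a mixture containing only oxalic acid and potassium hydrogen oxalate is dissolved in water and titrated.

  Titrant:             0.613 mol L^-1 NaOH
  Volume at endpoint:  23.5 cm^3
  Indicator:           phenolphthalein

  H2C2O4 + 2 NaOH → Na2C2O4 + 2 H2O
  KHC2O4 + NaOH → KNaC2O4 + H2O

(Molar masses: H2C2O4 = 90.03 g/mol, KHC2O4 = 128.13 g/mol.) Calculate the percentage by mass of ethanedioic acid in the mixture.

32.8 %

n(NaOH) = 0.0235 × 0.613 = 0.0144 mol
Let x = n(H2C2O4), y = n(KHC2O4).
Titrant: 2x + 1y = 0.0144;  mass: 90.03x + 128.13y = 1.15
Solving, x = 4.19 × 10^-3 mol, y = 6.03 × 10^-3 mol
mass of H2C2O4 = 4.19 × 10^-3 × 90.03 = 0.377 g
% H2C2O4 = 0.377 / 1.15 × 100 = 32.8 %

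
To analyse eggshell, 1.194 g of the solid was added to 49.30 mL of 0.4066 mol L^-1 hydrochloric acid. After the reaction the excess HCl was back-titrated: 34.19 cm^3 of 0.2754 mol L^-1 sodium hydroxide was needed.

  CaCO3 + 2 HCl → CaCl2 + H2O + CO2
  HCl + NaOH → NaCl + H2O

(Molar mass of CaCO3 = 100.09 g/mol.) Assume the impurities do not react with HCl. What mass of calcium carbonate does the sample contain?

n(HCl) added = 0.04930 × 0.4066 = 0.02005 mol
n(NaOH) used in back-titration = 0.03419 × 0.2754 = 9.416 × 10^-3 mol
n(HCl) left over = 9.416 × 10^-3 mol (1:1 ratio)
n(HCl) consumed by analyte = 0.02005 − 9.416 × 10^-3 = 0.01063 mol
From the 1:2 ratio, n(CaCO3) = 1/2 × 0.01063 = 5.315 × 10^-3 mol
mass of CaCO3 = 5.315 × 10^-3 × 100.09 = 0.5320 g

0.5320 g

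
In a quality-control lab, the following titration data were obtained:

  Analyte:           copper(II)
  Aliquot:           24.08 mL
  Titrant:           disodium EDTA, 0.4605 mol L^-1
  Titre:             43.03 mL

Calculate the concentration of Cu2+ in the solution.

0.8229 mol/L

Cu^2+ + EDTA^4- → [Cu(EDTA)]^2-
n(EDTA) = 0.04303 L × 0.4605 mol/L = 0.01982 mol
n(Cu2+) = 0.01982 mol (1:1 mole ratio)
[Cu2+] = 0.01982 mol / 0.02408 L = 0.8229 mol/L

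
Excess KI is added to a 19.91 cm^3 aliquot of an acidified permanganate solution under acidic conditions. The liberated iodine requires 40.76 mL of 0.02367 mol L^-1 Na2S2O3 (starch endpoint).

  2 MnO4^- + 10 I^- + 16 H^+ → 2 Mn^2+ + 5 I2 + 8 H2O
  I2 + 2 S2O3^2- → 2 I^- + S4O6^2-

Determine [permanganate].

0.009692 mol/L

n(S2O3^2-) = 0.04076 × 0.02367 = 9.648 × 10^-4 mol
n(I2) = n(S2O3^2-)/2 = 4.824 × 10^-4 mol
From the 2:5 ratio, n(MnO4^-) in the aliquot = 2/5 × 4.824 × 10^-4 = 1.930 × 10^-4 mol
[MnO4^-] = 1.930 × 10^-4 / 0.01991 = 0.009692 mol/L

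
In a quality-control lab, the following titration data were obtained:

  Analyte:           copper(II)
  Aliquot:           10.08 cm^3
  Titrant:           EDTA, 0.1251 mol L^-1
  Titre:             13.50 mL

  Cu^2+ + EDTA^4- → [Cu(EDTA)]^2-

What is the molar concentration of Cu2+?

0.1675 mol/L

n(EDTA) = 0.01350 L × 0.1251 mol/L = 1.689 × 10^-3 mol
n(Cu2+) = 1.689 × 10^-3 mol (1:1 mole ratio)
[Cu2+] = 1.689 × 10^-3 mol / 0.01008 L = 0.1675 mol/L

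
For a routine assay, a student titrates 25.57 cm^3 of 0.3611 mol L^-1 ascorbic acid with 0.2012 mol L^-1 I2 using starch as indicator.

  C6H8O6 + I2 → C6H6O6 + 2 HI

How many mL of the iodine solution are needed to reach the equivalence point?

45.89 mL

n(C6H8O6) = 0.02557 L × 0.3611 mol/L = 9.233 × 10^-3 mol
n(I2) = 9.233 × 10^-3 mol (1:1 stoichiometry)
V(I2) = 9.233 × 10^-3 mol / 0.2012 mol/L = 0.04589 L = 45.89 mL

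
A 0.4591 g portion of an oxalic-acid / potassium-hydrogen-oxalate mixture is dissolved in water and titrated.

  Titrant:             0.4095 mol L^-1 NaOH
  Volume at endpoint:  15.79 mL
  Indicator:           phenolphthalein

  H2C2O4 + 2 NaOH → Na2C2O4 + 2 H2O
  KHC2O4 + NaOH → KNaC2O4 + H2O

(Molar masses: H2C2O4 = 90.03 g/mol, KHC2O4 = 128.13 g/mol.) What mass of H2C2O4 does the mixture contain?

0.2001 g

n(NaOH) = 0.01579 × 0.4095 = 6.466 × 10^-3 mol
Let x = n(H2C2O4), y = n(KHC2O4).
Titrant: 2x + 1y = 6.466 × 10^-3;  mass: 90.03x + 128.13y = 0.4591
Solving, x = 2.222 × 10^-3 mol, y = 2.022 × 10^-3 mol
mass of H2C2O4 = 2.222 × 10^-3 × 90.03 = 0.2001 g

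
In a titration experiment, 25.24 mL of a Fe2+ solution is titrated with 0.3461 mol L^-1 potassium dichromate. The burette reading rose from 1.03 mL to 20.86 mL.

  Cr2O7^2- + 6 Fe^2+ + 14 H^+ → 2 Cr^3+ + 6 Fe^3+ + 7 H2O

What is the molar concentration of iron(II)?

1.631 mol/L

n(K2Cr2O7) = 0.01983 L × 0.3461 mol/L = 6.863 × 10^-3 mol
From the 6:1 mole ratio, n(Fe2+) = 6/1 × 6.863 × 10^-3 = 0.04118 mol
[Fe2+] = 0.04118 mol / 0.02524 L = 1.631 mol/L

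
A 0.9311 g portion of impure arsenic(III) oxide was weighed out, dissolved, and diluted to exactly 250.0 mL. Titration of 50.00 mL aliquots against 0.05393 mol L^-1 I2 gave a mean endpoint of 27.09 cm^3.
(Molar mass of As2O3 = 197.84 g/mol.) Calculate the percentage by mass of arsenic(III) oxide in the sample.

As2O3 + 2 I2 + 2 H2O → As2O5 + 4 HI
n(I2) per titration = 0.02709 × 0.05393 = 1.461 × 10^-3 mol
From the 1:2 ratio, n(As2O3) in each aliquot = 1/2 × 1.461 × 10^-3 = 7.305 × 10^-4 mol
n(As2O3) in the whole flask = 7.305 × 10^-4 × 250.0/50.00 = 3.652 × 10^-3 mol
mass of As2O3 = 3.652 × 10^-3 × 197.84 = 0.7226 g
% As2O3 = 0.7226 / 0.9311 × 100 = 77.61 %

77.61 %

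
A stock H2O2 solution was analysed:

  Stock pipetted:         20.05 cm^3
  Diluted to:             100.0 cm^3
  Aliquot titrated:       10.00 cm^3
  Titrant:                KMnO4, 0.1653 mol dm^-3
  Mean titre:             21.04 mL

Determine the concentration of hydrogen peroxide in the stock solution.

4.337 mol/L

2 MnO4^- + 5 H2O2 + 6 H^+ → 2 Mn^2+ + 5 O2 + 8 H2O
n(KMnO4) = 0.02104 × 0.1653 = 3.478 × 10^-3 mol
From the 5:2 ratio, n(H2O2) in the aliquot = 5/2 × 3.478 × 10^-3 = 8.695 × 10^-3 mol
[H2O2]_dilute = 8.695 × 10^-3 / 0.01000 = 0.8695 mol/L
Dilution factor = 100.0 / 20.05 = 4.988
[H2O2]_stock = 0.8695 × 4.988 = 4.337 mol/L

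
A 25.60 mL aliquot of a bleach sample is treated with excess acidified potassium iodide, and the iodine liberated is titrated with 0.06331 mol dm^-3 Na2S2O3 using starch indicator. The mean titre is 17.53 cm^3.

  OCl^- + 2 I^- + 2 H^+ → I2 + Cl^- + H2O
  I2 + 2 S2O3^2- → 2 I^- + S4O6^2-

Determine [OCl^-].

0.02168 mol/L

n(S2O3^2-) = 0.01753 × 0.06331 = 1.110 × 10^-3 mol
n(I2) = n(S2O3^2-)/2 = 5.549 × 10^-4 mol
n(OCl^-) in the aliquot = 5.549 × 10^-4 mol (1:1 ratio)
[OCl^-] = 5.549 × 10^-4 / 0.02560 = 0.02168 mol/L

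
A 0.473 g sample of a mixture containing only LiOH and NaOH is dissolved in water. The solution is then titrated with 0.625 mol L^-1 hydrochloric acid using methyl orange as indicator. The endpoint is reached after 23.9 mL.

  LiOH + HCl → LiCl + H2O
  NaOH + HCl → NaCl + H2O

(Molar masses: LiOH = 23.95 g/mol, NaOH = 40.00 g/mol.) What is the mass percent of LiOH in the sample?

n(HCl) = 0.0239 × 0.625 = 0.0149 mol
Let x = n(LiOH), y = n(NaOH).
Titrant: 1x + 1y = 0.0149;  mass: 23.95x + 40.00y = 0.473
Solving, x = 7.76 × 10^-3 mol, y = 7.18 × 10^-3 mol
mass of LiOH = 7.76 × 10^-3 × 23.95 = 0.186 g
% LiOH = 0.186 / 0.473 × 100 = 39.3 %

39.3 %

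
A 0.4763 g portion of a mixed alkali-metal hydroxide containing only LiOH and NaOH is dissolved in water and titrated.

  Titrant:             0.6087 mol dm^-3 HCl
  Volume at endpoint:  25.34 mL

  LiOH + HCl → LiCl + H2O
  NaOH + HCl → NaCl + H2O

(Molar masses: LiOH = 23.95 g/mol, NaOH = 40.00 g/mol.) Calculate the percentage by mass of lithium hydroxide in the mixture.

n(HCl) = 0.02534 × 0.6087 = 0.01542 mol
Let x = n(LiOH), y = n(NaOH).
Titrant: 1x + 1y = 0.01542;  mass: 23.95x + 40.00y = 0.4763
Solving, x = 8.765 × 10^-3 mol, y = 6.659 × 10^-3 mol
mass of LiOH = 8.765 × 10^-3 × 23.95 = 0.2099 g
% LiOH = 0.2099 / 0.4763 × 100 = 44.07 %

44.07 %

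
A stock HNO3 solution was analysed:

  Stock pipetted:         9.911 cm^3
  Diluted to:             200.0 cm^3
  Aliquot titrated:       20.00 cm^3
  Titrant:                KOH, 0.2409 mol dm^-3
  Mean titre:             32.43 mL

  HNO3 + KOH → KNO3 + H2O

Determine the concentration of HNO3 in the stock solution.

n(KOH) = 0.03243 × 0.2409 = 7.812 × 10^-3 mol
n(HNO3) in the aliquot = 7.812 × 10^-3 mol (1:1 ratio)
[HNO3]_dilute = 7.812 × 10^-3 / 0.02000 = 0.3906 mol/L
Dilution factor = 200.0 / 9.911 = 20.18
[HNO3]_stock = 0.3906 × 20.18 = 7.883 mol/L

7.883 mol/L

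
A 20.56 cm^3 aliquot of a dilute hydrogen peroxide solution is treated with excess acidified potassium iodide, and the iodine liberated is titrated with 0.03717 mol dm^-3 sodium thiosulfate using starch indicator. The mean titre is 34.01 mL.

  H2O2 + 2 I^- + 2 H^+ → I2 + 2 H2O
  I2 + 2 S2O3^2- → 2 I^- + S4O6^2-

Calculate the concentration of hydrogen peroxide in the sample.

0.03074 mol/L

n(S2O3^2-) = 0.03401 × 0.03717 = 1.264 × 10^-3 mol
n(I2) = n(S2O3^2-)/2 = 6.321 × 10^-4 mol
n(H2O2) in the aliquot = 6.321 × 10^-4 mol (1:1 ratio)
[H2O2] = 6.321 × 10^-4 / 0.02056 = 0.03074 mol/L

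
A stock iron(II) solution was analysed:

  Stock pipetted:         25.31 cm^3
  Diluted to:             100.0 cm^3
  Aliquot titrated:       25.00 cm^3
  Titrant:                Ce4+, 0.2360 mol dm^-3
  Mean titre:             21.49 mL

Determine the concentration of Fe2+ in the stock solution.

Ce^4+ + Fe^2+ → Ce^3+ + Fe^3+
n(Ce4+) = 0.02149 × 0.2360 = 5.072 × 10^-3 mol
n(Fe2+) in the aliquot = 5.072 × 10^-3 mol (1:1 ratio)
[Fe2+]_dilute = 5.072 × 10^-3 / 0.02500 = 0.2029 mol/L
Dilution factor = 100.0 / 25.31 = 3.951
[Fe2+]_stock = 0.2029 × 3.951 = 0.8015 mol/L

0.8015 mol/L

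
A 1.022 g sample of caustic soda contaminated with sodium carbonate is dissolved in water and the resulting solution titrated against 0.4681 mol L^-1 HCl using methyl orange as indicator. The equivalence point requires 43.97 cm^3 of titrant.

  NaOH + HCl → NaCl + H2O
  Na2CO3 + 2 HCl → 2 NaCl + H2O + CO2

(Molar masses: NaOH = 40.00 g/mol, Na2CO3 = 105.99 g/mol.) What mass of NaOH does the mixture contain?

n(HCl) = 0.04397 × 0.4681 = 0.02058 mol
Let x = n(NaOH), y = n(Na2CO3).
Titrant: 1x + 2y = 0.02058;  mass: 40.00x + 105.99y = 1.022
Solving, x = 5.291 × 10^-3 mol, y = 7.645 × 10^-3 mol
mass of NaOH = 5.291 × 10^-3 × 40.00 = 0.2117 g

0.2117 g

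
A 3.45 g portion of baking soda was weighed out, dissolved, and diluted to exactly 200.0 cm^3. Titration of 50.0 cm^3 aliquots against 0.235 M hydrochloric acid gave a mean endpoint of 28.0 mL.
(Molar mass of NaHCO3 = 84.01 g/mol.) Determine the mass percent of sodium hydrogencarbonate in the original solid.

64.1 %

NaHCO3 + HCl → NaCl + H2O + CO2
n(HCl) per titration = 0.0280 × 0.235 = 6.58 × 10^-3 mol
n(NaHCO3) in each aliquot = 6.58 × 10^-3 mol (1:1 ratio)
n(NaHCO3) in the whole flask = 6.58 × 10^-3 × 200.0/50.0 = 0.0263 mol
mass of NaHCO3 = 0.0263 × 84.01 = 2.21 g
% NaHCO3 = 2.21 / 3.45 × 100 = 64.1 %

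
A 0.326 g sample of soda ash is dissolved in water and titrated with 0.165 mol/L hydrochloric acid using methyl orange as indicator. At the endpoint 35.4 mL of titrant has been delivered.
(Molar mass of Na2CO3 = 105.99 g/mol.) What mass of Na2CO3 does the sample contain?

Na2CO3 + 2 HCl → 2 NaCl + H2O + CO2
n(HCl) = 0.0354 L × 0.165 mol/L = 5.84 × 10^-3 mol
From the 1:2 ratio, n(Na2CO3) = 1/2 × 5.84 × 10^-3 = 2.92 × 10^-3 mol
mass of Na2CO3 = 2.92 × 10^-3 × 105.99 g/mol = 0.310 g

0.310 g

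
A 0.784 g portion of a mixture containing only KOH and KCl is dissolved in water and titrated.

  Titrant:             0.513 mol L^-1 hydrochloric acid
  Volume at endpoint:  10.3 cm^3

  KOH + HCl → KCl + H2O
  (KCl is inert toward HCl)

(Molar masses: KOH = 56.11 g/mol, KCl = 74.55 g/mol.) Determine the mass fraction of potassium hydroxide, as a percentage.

37.8 %

n(HCl) = 0.0103 × 0.513 = 5.28 × 10^-3 mol
Let x = n(KOH), y = n(KCl).
Titrant: 1x = 5.28 × 10^-3;  mass: 56.11x + 74.55y = 0.784
Solving, x = 5.28 × 10^-3 mol, y = 6.54 × 10^-3 mol
mass of KOH = 5.28 × 10^-3 × 56.11 = 0.296 g
% KOH = 0.296 / 0.784 × 100 = 37.8 %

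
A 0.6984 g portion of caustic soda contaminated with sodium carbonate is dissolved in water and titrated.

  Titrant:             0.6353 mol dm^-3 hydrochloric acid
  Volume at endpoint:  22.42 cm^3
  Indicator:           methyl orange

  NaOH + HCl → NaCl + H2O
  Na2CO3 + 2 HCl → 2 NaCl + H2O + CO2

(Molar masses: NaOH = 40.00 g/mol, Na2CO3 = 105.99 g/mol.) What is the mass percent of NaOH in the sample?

n(HCl) = 0.02242 × 0.6353 = 0.01424 mol
Let x = n(NaOH), y = n(Na2CO3).
Titrant: 1x + 2y = 0.01424;  mass: 40.00x + 105.99y = 0.6984
Solving, x = 4.342 × 10^-3 mol, y = 4.950 × 10^-3 mol
mass of NaOH = 4.342 × 10^-3 × 40.00 = 0.1737 g
% NaOH = 0.1737 / 0.6984 × 100 = 24.87 %

24.87 %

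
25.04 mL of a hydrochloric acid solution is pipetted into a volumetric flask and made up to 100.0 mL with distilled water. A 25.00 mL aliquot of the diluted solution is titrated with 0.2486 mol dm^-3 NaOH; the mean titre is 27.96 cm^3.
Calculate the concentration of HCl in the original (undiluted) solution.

1.110 mol/L

HCl + NaOH → NaCl + H2O
n(NaOH) = 0.02796 × 0.2486 = 6.951 × 10^-3 mol
n(HCl) in the aliquot = 6.951 × 10^-3 mol (1:1 ratio)
[HCl]_dilute = 6.951 × 10^-3 / 0.02500 = 0.2780 mol/L
Dilution factor = 100.0 / 25.04 = 3.994
[HCl]_stock = 0.2780 × 3.994 = 1.110 mol/L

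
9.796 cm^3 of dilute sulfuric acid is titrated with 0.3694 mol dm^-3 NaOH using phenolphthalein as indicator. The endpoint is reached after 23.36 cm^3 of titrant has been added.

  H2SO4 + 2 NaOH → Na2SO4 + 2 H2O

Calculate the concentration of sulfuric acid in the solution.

n(NaOH) = 0.02336 L × 0.3694 mol/L = 8.629 × 10^-3 mol
From the 1:2 mole ratio, n(H2SO4) = 1/2 × 8.629 × 10^-3 = 4.315 × 10^-3 mol
[H2SO4] = 4.315 × 10^-3 mol / 0.009796 L = 0.4404 mol/L

0.4404 mol/L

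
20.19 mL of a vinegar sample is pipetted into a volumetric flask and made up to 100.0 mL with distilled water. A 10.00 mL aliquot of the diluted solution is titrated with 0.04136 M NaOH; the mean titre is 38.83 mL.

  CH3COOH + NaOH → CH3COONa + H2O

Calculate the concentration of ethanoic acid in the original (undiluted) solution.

0.7954 M

n(NaOH) = 0.03883 × 0.04136 = 1.606 × 10^-3 mol
n(CH3COOH) in the aliquot = 1.606 × 10^-3 mol (1:1 ratio)
[CH3COOH]_dilute = 1.606 × 10^-3 / 0.01000 = 0.1606 mol/L
Dilution factor = 100.0 / 20.19 = 4.953
[CH3COOH]_stock = 0.1606 × 4.953 = 0.7954 mol/L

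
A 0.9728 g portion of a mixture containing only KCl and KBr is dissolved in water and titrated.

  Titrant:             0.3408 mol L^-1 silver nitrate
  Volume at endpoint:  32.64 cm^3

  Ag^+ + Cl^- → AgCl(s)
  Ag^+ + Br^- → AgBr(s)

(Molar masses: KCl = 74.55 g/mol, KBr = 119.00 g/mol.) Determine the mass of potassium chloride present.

0.5886 g

n(AgNO3) = 0.03264 × 0.3408 = 0.01112 mol
Let x = n(KCl), y = n(KBr).
Titrant: 1x + 1y = 0.01112;  mass: 74.55x + 119.00y = 0.9728
Solving, x = 7.895 × 10^-3 mol, y = 3.229 × 10^-3 mol
mass of KCl = 7.895 × 10^-3 × 74.55 = 0.5886 g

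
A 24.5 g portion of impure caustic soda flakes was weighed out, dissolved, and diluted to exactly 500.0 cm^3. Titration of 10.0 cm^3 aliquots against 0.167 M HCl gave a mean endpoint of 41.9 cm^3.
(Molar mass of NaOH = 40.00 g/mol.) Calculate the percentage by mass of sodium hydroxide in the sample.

NaOH + HCl → NaCl + H2O
n(HCl) per titration = 0.0419 × 0.167 = 7.00 × 10^-3 mol
n(NaOH) in each aliquot = 7.00 × 10^-3 mol (1:1 ratio)
n(NaOH) in the whole flask = 7.00 × 10^-3 × 500.0/10.0 = 0.350 mol
mass of NaOH = 0.350 × 40.00 = 14.0 g
% NaOH = 14.0 / 24.5 × 100 = 57.1 %

57.1 %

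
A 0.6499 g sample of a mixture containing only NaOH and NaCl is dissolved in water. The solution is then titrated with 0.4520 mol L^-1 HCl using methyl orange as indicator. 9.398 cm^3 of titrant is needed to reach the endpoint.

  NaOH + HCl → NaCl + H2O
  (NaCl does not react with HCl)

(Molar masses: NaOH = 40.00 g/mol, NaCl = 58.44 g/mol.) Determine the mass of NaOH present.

0.1699 g

n(HCl) = 0.009398 × 0.4520 = 4.248 × 10^-3 mol
Let x = n(NaOH), y = n(NaCl).
Titrant: 1x = 4.248 × 10^-3;  mass: 40.00x + 58.44y = 0.6499
Solving, x = 4.248 × 10^-3 mol, y = 8.213 × 10^-3 mol
mass of NaOH = 4.248 × 10^-3 × 40.00 = 0.1699 g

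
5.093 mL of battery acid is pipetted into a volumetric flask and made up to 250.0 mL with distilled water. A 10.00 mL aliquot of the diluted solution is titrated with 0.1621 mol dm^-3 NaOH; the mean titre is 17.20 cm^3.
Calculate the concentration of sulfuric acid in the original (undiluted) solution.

6.843 mol/L

H2SO4 + 2 NaOH → Na2SO4 + 2 H2O
n(NaOH) = 0.01720 × 0.1621 = 2.788 × 10^-3 mol
From the 1:2 ratio, n(H2SO4) in the aliquot = 1/2 × 2.788 × 10^-3 = 1.394 × 10^-3 mol
[H2SO4]_dilute = 1.394 × 10^-3 / 0.01000 = 0.1394 mol/L
Dilution factor = 250.0 / 5.093 = 49.09
[H2SO4]_stock = 0.1394 × 49.09 = 6.843 mol/L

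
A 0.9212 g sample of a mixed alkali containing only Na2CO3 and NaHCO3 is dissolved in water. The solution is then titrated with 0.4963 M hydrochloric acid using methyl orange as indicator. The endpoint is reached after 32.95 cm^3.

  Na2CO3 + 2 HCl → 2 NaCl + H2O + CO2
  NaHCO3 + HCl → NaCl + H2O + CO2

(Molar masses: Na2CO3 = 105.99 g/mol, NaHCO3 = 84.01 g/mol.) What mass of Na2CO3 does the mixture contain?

n(HCl) = 0.03295 × 0.4963 = 0.01635 mol
Let x = n(Na2CO3), y = n(NaHCO3).
Titrant: 2x + 1y = 0.01635;  mass: 105.99x + 84.01y = 0.9212
Solving, x = 7.297 × 10^-3 mol, y = 1.759 × 10^-3 mol
mass of Na2CO3 = 7.297 × 10^-3 × 105.99 = 0.7734 g

0.7734 g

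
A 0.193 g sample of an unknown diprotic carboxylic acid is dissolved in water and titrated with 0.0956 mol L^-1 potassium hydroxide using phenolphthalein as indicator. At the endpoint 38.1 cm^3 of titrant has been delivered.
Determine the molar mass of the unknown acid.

106 g/mol

n(KOH) = 0.0381 L × 0.0956 mol/L = 3.64 × 10^-3 mol
From the 1:2 ratio, n(H2A) = 1/2 × 3.64 × 10^-3 = 1.82 × 10^-3 mol
M = m / n = 0.193 g / 1.82 × 10^-3 mol = 106 g/mol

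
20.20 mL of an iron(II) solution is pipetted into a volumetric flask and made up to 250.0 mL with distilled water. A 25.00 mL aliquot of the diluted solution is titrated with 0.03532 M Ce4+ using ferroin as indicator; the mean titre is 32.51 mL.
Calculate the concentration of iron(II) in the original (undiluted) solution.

Ce^4+ + Fe^2+ → Ce^3+ + Fe^3+
n(Ce4+) = 0.03251 × 0.03532 = 1.148 × 10^-3 mol
n(Fe2+) in the aliquot = 1.148 × 10^-3 mol (1:1 ratio)
[Fe2+]_dilute = 1.148 × 10^-3 / 0.02500 = 0.04593 mol/L
Dilution factor = 250.0 / 20.20 = 12.38
[Fe2+]_stock = 0.04593 × 12.38 = 0.5684 mol/L

0.5684 M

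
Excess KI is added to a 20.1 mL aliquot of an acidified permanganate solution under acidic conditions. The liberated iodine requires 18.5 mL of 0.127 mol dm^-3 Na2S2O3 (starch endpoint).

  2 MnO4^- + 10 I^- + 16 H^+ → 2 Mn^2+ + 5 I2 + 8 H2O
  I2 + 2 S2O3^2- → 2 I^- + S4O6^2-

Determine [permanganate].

n(S2O3^2-) = 0.0185 × 0.127 = 2.35 × 10^-3 mol
n(I2) = n(S2O3^2-)/2 = 1.17 × 10^-3 mol
From the 2:5 ratio, n(MnO4^-) in the aliquot = 2/5 × 1.17 × 10^-3 = 4.70 × 10^-4 mol
[MnO4^-] = 4.70 × 10^-4 / 0.0201 = 0.0234 mol/L

0.0234 mol/L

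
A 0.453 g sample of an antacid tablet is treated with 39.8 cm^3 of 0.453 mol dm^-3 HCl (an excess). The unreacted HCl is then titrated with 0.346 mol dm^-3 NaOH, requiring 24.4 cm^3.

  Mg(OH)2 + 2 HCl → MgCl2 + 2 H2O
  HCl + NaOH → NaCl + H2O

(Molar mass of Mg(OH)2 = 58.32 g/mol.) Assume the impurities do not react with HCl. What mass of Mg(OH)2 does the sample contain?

n(HCl) added = 0.0398 × 0.453 = 0.0180 mol
n(NaOH) used in back-titration = 0.0244 × 0.346 = 8.44 × 10^-3 mol
n(HCl) left over = 8.44 × 10^-3 mol (1:1 ratio)
n(HCl) consumed by analyte = 0.0180 − 8.44 × 10^-3 = 9.59 × 10^-3 mol
From the 1:2 ratio, n(Mg(OH)2) = 1/2 × 9.59 × 10^-3 = 4.79 × 10^-3 mol
mass of Mg(OH)2 = 4.79 × 10^-3 × 58.32 = 0.280 g

0.280 g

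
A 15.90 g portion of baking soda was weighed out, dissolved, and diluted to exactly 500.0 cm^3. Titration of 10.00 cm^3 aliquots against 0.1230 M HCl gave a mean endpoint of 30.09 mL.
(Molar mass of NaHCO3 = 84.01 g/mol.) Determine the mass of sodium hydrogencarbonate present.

15.55 g

NaHCO3 + HCl → NaCl + H2O + CO2
n(HCl) per titration = 0.03009 × 0.1230 = 3.701 × 10^-3 mol
n(NaHCO3) in each aliquot = 3.701 × 10^-3 mol (1:1 ratio)
n(NaHCO3) in the whole flask = 3.701 × 10^-3 × 500.0/10.00 = 0.1851 mol
mass of NaHCO3 = 0.1851 × 84.01 = 15.55 g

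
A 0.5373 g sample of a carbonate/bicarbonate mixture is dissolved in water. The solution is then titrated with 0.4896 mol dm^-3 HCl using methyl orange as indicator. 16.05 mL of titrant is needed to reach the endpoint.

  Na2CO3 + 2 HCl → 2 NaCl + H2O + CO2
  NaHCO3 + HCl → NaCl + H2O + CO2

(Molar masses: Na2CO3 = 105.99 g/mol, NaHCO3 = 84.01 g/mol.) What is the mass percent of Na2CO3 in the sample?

39.07 %

n(HCl) = 0.01605 × 0.4896 = 7.858 × 10^-3 mol
Let x = n(Na2CO3), y = n(NaHCO3).
Titrant: 2x + 1y = 7.858 × 10^-3;  mass: 105.99x + 84.01y = 0.5373
Solving, x = 1.981 × 10^-3 mol, y = 3.897 × 10^-3 mol
mass of Na2CO3 = 1.981 × 10^-3 × 105.99 = 0.2099 g
% Na2CO3 = 0.2099 / 0.5373 × 100 = 39.07 %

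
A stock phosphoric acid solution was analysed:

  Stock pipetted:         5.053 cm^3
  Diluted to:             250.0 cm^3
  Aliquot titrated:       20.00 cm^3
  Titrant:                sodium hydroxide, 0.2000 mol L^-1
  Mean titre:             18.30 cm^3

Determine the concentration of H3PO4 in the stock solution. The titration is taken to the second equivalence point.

H3PO4 + 2 NaOH → Na2HPO4 + 2 H2O
n(NaOH) = 0.01830 × 0.2000 = 3.660 × 10^-3 mol
From the 1:2 ratio, n(H3PO4) in the aliquot = 1/2 × 3.660 × 10^-3 = 1.830 × 10^-3 mol
[H3PO4]_dilute = 1.830 × 10^-3 / 0.02000 = 0.09150 mol/L
Dilution factor = 250.0 / 5.053 = 49.48
[H3PO4]_stock = 0.09150 × 49.48 = 4.527 mol/L

4.527 mol/L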